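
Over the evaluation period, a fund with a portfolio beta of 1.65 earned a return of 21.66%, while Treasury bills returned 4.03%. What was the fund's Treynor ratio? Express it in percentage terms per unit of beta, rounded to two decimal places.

10.68%

Treynor = (R_P − R_f) / β_P = (21.66% − 4.03%) / 1.6500 = 17.63% / 1.6500 = 10.68%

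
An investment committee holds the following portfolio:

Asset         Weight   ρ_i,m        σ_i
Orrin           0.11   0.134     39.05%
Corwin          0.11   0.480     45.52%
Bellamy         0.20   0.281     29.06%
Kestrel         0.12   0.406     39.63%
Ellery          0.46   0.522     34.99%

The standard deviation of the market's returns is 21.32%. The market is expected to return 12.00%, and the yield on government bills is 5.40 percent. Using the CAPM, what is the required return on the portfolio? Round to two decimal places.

β_Orrin = 0.134 × 39.05% / 21.32% = 0.2454
β_Corwin = 0.480 × 45.52% / 21.32% = 1.0248
β_Bellamy = 0.281 × 29.06% / 21.32% = 0.3830
β_Kestrel = 0.406 × 39.63% / 21.32% = 0.7547
β_Ellery = 0.522 × 34.99% / 21.32% = 0.8567
β_P = Σ w_i β_i = 0.11×0.2454 + 0.11×1.0248 + 0.20×0.3830 + 0.12×0.7547 + 0.46×0.8567 = 0.7010
MRP = 12.00% − 5.40% = 6.60%
E(R_P) = R_f + β_P × MRP = 5.40% + 0.7010 × 6.60% = 10.03%

10.03%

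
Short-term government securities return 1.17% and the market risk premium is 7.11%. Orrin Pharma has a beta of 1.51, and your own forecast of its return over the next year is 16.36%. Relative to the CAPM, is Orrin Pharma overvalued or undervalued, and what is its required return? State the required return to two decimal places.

Required return = R_f + β·MRP = 1.17% + 1.51 × 7.11% = 11.91%
Forecast 16.36% > required 11.91% → the stock plots above the SML → undervalued.

Undervalued; required return 11.91%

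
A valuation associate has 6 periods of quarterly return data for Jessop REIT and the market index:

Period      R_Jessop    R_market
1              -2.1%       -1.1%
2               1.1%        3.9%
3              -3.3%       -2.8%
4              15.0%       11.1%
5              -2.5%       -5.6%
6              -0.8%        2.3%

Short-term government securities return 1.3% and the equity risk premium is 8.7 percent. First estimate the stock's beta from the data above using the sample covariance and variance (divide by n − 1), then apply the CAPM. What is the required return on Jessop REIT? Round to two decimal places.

Mean R_i = (-2.1 + 1.1 − 3.3 + 15.0 − 2.5 − 0.8) / 6 = 1.2333%
Mean R_m = (-1.1 + 3.9 − 2.8 + 11.1 − 5.6 + 2.3) / 6 = 1.3000%
Σ(R_i − R̄_i)(R_m − R̄_m) = 184.8800  ⇒  Cov = 184.8800 / 5 = 36.9760
Σ(R_m − R̄_m)² = 173.9800  ⇒  Var(R_m) = 173.9800 / 5 = 34.7960
β = Cov / Var(R_m) = 36.9760 / 34.7960 = 1.0627
E(R) = R_f + β × MRP = 1.3% + 1.0627 × 8.7% = 10.55%

10.55%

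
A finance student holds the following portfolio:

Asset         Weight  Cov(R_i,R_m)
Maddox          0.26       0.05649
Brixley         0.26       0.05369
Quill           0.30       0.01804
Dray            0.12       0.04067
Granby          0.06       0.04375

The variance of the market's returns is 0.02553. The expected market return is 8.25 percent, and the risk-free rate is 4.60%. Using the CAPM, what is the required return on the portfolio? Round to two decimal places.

10.54%

β_Maddox = 0.05649 / 0.02553 = 2.2127
β_Brixley = 0.05369 / 0.02553 = 2.1030
β_Quill = 0.01804 / 0.02553 = 0.7066
β_Dray = 0.04067 / 0.02553 = 1.5930
β_Granby = 0.04375 / 0.02553 = 1.7137
β_P = Σ w_i β_i = 0.26×2.2127 + 0.26×2.1030 + 0.30×0.7066 + 0.12×1.5930 + 0.06×1.7137 = 1.6280
MRP = 8.25% − 4.60% = 3.65%
E(R_P) = R_f + β_P × MRP = 4.60% + 1.6280 × 3.65% = 10.54%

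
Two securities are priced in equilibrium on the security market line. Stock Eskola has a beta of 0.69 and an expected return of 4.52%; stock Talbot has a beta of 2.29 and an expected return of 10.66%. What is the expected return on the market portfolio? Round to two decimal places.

5.71%

Both satisfy E(R) = R_f + β·MRP, so the slope of the SML is
MRP = (10.66% − 4.52%) / (2.29 − 0.69) = 6.14% / 1.60 = 3.8375%
R_f = E(R_Eskola) − β_Eskola·MRP = 4.52% − 0.69 × 3.8375% = 1.8721%
E(R_m) = R_f + MRP = 1.8721% + 3.8375% = 5.71%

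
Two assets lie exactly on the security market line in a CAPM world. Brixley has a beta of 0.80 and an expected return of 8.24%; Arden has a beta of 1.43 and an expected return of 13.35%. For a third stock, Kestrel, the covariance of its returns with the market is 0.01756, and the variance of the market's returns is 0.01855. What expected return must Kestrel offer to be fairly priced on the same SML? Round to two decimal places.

MRP = (13.35% − 8.24%) / (1.43 − 0.80) = 8.1111%
R_f = 8.24% − 0.80 × 8.1111% = 1.7511%
β_Kestrel = Cov / Var(R_m) = 0.01756 / 0.01855 = 0.9466
E(R_Kestrel) = R_f + β × MRP = 1.7511% + 0.9466 × 8.1111% = 9.43%

9.43%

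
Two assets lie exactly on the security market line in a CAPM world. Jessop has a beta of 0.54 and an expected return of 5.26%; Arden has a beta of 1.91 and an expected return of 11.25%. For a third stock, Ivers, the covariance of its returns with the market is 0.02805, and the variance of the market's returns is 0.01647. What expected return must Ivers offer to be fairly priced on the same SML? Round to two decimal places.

10.35%

MRP = (11.25% − 5.26%) / (1.91 − 0.54) = 4.3723%
R_f = 5.26% − 0.54 × 4.3723% = 2.8990%
β_Ivers = Cov / Var(R_m) = 0.02805 / 0.01647 = 1.7031
E(R_Ivers) = R_f + β × MRP = 2.8990% + 1.7031 × 4.3723% = 10.35%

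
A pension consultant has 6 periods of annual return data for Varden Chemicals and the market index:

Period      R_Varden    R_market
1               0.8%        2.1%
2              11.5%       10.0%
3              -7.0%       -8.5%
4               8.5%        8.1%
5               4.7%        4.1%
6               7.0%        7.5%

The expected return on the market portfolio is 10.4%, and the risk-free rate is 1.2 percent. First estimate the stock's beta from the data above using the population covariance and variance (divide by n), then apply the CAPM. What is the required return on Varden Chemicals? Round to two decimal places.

Mean R_i = (0.8 + 11.5 − 7.0 + 8.5 + 4.7 + 7.0) / 6 = 4.2500%
Mean R_m = (2.1 + 10.0 − 8.5 + 8.1 + 4.1 + 7.5) / 6 = 3.8833%
Σ(R_i − R̄_i)(R_m − R̄_m) = 217.7750  ⇒  Cov = 217.7750 / 6 = 36.2958
Σ(R_m − R̄_m)² = 224.8483  ⇒  Var(R_m) = 224.8483 / 6 = 37.4747
β = Cov / Var(R_m) = 36.2958 / 37.4747 = 0.9685
MRP = 10.4% − 1.2% = 9.20%
E(R) = R_f + β × MRP = 1.2% + 0.9685 × 9.2% = 10.11%

10.11%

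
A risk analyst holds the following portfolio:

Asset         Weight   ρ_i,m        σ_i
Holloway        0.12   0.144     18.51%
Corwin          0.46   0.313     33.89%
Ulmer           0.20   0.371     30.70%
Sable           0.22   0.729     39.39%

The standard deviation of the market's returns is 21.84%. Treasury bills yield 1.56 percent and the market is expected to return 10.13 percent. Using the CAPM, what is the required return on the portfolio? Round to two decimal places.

6.97%

β_Holloway = 0.144 × 18.51% / 21.84% = 0.1220
β_Corwin = 0.313 × 33.89% / 21.84% = 0.4857
β_Ulmer = 0.371 × 30.70% / 21.84% = 0.5215
β_Sable = 0.729 × 39.39% / 21.84% = 1.3148
β_P = Σ w_i β_i = 0.12×0.1220 + 0.46×0.4857 + 0.20×0.5215 + 0.22×1.3148 = 0.6316
MRP = 10.13% − 1.56% = 8.57%
E(R_P) = R_f + β_P × MRP = 1.56% + 0.6316 × 8.57% = 6.97%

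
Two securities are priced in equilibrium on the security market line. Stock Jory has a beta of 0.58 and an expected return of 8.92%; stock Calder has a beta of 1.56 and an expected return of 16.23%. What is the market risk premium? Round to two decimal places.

7.46%

Both satisfy E(R) = R_f + β·MRP, so the slope of the SML is
MRP = (16.23% − 8.92%) / (1.56 − 0.58) = 7.31% / 0.98 = 7.4592%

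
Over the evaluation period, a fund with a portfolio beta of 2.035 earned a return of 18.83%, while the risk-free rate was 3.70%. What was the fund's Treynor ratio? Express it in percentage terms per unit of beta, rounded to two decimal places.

Treynor = (R_P − R_f) / β_P = (18.83% − 3.70%) / 2.0350 = 15.13% / 2.0350 = 7.43%

7.43%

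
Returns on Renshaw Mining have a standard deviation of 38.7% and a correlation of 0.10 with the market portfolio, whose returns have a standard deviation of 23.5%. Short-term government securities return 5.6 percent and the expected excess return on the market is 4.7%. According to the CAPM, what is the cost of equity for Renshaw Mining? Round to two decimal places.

β = ρ × σ_i / σ_m = 0.10 × 38.7% / 23.5% = 0.1647
E(R) = 5.6% + 0.1647 × 4.7% = 6.37%

6.37%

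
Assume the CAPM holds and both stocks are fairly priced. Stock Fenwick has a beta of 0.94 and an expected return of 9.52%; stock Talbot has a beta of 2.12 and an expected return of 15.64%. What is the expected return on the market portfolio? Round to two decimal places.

9.83%

Both satisfy E(R) = R_f + β·MRP, so the slope of the SML is
MRP = (15.64% − 9.52%) / (2.12 − 0.94) = 6.12% / 1.18 = 5.1864%
R_f = E(R_Fenwick) − β_Fenwick·MRP = 9.52% − 0.94 × 5.1864% = 4.6448%
E(R_m) = R_f + MRP = 4.6448% + 5.1864% = 9.83%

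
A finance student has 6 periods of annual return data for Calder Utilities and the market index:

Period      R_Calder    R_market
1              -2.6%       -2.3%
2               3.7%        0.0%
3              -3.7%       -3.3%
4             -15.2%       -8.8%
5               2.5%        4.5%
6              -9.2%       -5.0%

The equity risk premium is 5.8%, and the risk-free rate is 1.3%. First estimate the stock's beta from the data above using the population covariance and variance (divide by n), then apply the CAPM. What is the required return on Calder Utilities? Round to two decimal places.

Mean R_i = (-2.6 + 3.7 − 3.7 − 15.2 + 2.5 − 9.2) / 6 = -4.0833%
Mean R_m = (-2.3 + 0.0 − 3.3 − 8.8 + 4.5 − 5.0) / 6 = -2.4833%
Σ(R_i − R̄_i)(R_m − R̄_m) = 148.3583  ⇒  Cov = 148.3583 / 6 = 24.7264
Σ(R_m − R̄_m)² = 101.8683  ⇒  Var(R_m) = 101.8683 / 6 = 16.9781
β = Cov / Var(R_m) = 24.7264 / 16.9781 = 1.4564
E(R) = R_f + β × MRP = 1.3% + 1.4564 × 5.8% = 9.75%

9.75%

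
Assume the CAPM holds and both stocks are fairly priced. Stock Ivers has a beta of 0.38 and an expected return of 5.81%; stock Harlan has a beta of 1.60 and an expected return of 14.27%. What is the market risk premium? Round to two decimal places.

6.93%

Both satisfy E(R) = R_f + β·MRP, so the slope of the SML is
MRP = (14.27% − 5.81%) / (1.60 − 0.38) = 8.46% / 1.22 = 6.9344%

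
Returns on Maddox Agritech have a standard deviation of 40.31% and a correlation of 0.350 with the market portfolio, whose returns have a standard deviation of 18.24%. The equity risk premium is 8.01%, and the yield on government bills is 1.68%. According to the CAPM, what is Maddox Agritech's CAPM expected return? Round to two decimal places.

7.88%

β = ρ × σ_i / σ_m = 0.350 × 40.31% / 18.24% = 0.7735
E(R) = 1.68% + 0.7735 × 8.01% = 7.88%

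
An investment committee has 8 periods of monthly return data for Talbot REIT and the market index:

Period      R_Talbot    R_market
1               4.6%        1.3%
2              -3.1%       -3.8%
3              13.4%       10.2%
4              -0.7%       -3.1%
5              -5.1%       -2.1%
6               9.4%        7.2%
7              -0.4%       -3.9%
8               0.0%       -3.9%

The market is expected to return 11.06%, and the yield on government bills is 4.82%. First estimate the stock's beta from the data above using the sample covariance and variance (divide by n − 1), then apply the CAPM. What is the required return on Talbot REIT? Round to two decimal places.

11.53%

Mean R_i = (4.6 − 3.1 + 13.4 − 0.7 − 5.1 + 9.4 − 0.4 + 0.0) / 8 = 2.2625%
Mean R_m = (1.3 − 3.8 + 10.2 − 3.1 − 2.1 + 7.2 − 3.9 − 3.9) / 8 = 0.2375%
Σ(R_i − R̄_i)(R_m − R̄_m) = 232.2613  ⇒  Cov = 232.2613 / 7 = 33.1802
Σ(R_m − R̄_m)² = 215.9988  ⇒  Var(R_m) = 215.9988 / 7 = 30.8570
β = Cov / Var(R_m) = 33.1802 / 30.8570 = 1.0753
MRP = 11.06% − 4.82% = 6.24%
E(R) = R_f + β × MRP = 4.82% + 1.0753 × 6.24% = 11.53%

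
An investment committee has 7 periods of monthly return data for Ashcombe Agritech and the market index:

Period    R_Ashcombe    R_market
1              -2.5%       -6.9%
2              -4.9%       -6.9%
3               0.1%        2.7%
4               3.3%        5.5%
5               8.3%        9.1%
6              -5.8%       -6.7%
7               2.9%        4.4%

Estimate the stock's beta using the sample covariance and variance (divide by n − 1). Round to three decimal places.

Mean R_i = (-2.5 − 4.9 + 0.1 + 3.3 + 8.3 − 5.8 + 2.9) / 7 = 0.2000%
Mean R_m = (-6.9 − 6.9 + 2.7 + 5.5 + 9.1 − 6.7 + 4.4) / 7 = 0.1714%
Σ(R_i − R̄_i)(R_m − R̄_m) = 196.3900  ⇒  Cov = 196.3900 / 6 = 32.7317
Σ(R_m − R̄_m)² = 279.6143  ⇒  Var(R_m) = 279.6143 / 6 = 46.6024
β = Cov / Var(R_m) = 32.7317 / 46.6024 = 0.7024

0.702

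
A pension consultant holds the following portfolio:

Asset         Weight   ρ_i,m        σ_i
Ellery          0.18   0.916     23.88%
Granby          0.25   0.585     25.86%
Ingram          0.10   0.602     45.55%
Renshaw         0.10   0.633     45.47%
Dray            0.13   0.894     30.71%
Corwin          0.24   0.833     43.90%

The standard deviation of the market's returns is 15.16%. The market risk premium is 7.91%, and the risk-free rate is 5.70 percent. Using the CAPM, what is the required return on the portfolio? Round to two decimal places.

19.10%

β_Ellery = 0.916 × 23.88% / 15.16% = 1.4429
β_Granby = 0.585 × 25.86% / 15.16% = 0.9979
β_Ingram = 0.602 × 45.55% / 15.16% = 1.8088
β_Renshaw = 0.633 × 45.47% / 15.16% = 1.8986
β_Dray = 0.894 × 30.71% / 15.16% = 1.8110
β_Corwin = 0.833 × 43.90% / 15.16% = 2.4122
β_P = Σ w_i β_i = 0.18×1.4429 + 0.25×0.9979 + 0.10×1.8088 + 0.10×1.8986 + 0.13×1.8110 + 0.24×2.4122 = 1.6943
E(R_P) = R_f + β_P × MRP = 5.70% + 1.6943 × 7.91% = 19.10%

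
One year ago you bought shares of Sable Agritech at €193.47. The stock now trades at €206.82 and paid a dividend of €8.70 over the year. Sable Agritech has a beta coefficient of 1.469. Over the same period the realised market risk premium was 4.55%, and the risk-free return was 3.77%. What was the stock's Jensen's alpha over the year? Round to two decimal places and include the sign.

+0.94%

Realised HPR = (P1 + D1 − P0) / P0 = (206.82 + 8.70 − 193.47) / 193.47 = 22.05 / 193.47 = 11.3971%
CAPM required = R_f + β·MRP = 3.77% + 1.469 × 4.55% = 10.45395%
α = realised − required = 11.3971% − 10.45395% = +0.94%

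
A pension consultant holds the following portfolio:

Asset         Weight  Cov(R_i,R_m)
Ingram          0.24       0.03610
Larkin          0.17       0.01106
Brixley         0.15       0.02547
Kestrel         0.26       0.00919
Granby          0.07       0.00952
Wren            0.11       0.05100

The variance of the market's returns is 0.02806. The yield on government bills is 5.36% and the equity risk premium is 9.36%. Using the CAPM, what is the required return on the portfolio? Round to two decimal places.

β_Ingram = 0.03610 / 0.02806 = 1.2865
β_Larkin = 0.01106 / 0.02806 = 0.3942
β_Brixley = 0.02547 / 0.02806 = 0.9077
β_Kestrel = 0.00919 / 0.02806 = 0.3275
β_Granby = 0.00952 / 0.02806 = 0.3393
β_Wren = 0.05100 / 0.02806 = 1.8175
β_P = Σ w_i β_i = 0.24×1.2865 + 0.17×0.3942 + 0.15×0.9077 + 0.26×0.3275 + 0.07×0.3393 + 0.11×1.8175 = 0.8208
E(R_P) = R_f + β_P × MRP = 5.36% + 0.8208 × 9.36% = 13.04%

13.04%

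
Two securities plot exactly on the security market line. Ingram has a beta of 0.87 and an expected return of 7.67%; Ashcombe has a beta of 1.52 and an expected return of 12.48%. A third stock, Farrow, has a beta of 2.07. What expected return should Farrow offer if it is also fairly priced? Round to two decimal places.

MRP (SML slope) = (12.48% − 7.67%) / (1.52 − 0.87) = 4.81% / 0.65 = 7.4000%
R_f (intercept) = 7.67% − 0.87 × 7.4000% = 1.2320%
E(R_Farrow) = R_f + β × MRP = 1.2320% + 2.07 × 7.4000% = 16.55%

16.55%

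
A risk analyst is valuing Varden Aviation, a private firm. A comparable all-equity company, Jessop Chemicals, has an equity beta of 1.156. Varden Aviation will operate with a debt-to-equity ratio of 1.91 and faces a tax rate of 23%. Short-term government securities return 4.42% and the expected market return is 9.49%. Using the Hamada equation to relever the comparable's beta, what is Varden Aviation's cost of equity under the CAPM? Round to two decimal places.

β_L = β_U × [1 + (1 − t)(D/E)] = 1.156 × [1 + (1 − 0.23) × 1.91]
    = 1.156 × [1 + 0.77 × 1.91] = 1.156 × 2.4707 = 2.8561
MRP = 9.49% − 4.42% = 5.07%
E(R) = R_f + β_L × MRP = 4.42% + 2.8561 × 5.07% = 18.90%

18.90%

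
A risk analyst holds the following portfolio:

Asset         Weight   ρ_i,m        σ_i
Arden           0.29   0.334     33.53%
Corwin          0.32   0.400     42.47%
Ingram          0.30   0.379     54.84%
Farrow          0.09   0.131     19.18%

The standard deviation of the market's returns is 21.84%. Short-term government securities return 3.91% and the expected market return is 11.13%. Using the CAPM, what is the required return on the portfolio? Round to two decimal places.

8.92%

β_Arden = 0.334 × 33.53% / 21.84% = 0.5128
β_Corwin = 0.400 × 42.47% / 21.84% = 0.7778
β_Ingram = 0.379 × 54.84% / 21.84% = 0.9517
β_Farrow = 0.131 × 19.18% / 21.84% = 0.1150
β_P = Σ w_i β_i = 0.29×0.5128 + 0.32×0.7778 + 0.30×0.9517 + 0.09×0.1150 = 0.6935
MRP = 11.13% − 3.91% = 7.22%
E(R_P) = R_f + β_P × MRP = 3.91% + 0.6935 × 7.22% = 8.92%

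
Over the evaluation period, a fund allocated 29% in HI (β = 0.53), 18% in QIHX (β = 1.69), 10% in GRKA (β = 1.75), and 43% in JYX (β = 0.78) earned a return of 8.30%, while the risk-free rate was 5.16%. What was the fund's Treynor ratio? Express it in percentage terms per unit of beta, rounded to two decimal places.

3.24%

β_P = 0.29×0.53 + 0.18×1.69 + 0.10×1.75 + 0.43×0.78 = 0.9683
Treynor = (R_P − R_f) / β_P = (8.30% − 5.16%) / 0.9683 = 3.14% / 0.9683 = 3.24%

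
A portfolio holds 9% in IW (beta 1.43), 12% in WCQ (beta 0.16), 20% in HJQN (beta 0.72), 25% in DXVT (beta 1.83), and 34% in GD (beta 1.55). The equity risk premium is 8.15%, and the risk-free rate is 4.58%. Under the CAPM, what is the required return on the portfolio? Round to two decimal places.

14.98%

β_P = Σ w_i β_i = 0.09×1.43 + 0.12×0.16 + 0.20×0.72 + 0.25×1.83 + 0.34×1.55 = 1.2764
E(R_P) = R_f + β_P × MRP = 4.58% + 1.2764 × 8.15% = 14.98%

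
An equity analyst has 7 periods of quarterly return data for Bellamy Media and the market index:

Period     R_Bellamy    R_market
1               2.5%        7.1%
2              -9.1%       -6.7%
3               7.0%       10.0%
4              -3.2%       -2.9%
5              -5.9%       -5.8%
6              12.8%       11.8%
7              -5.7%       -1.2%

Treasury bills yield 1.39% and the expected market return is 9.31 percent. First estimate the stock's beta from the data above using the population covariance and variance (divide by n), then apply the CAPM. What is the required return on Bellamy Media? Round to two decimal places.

9.23%

Mean R_i = (2.5 − 9.1 + 7.0 − 3.2 − 5.9 + 12.8 − 5.7) / 7 = -0.2286%
Mean R_m = (7.1 − 6.7 + 10.0 − 2.9 − 5.8 + 11.8 − 1.2) / 7 = 1.7571%
Σ(R_i − R̄_i)(R_m − R̄_m) = 352.9114  ⇒  Cov = 352.9114 / 7 = 50.4159
Σ(R_m − R̄_m)² = 356.4171  ⇒  Var(R_m) = 356.4171 / 7 = 50.9167
β = Cov / Var(R_m) = 50.4159 / 50.9167 = 0.9902
MRP = 9.31% − 1.39% = 7.92%
E(R) = R_f + β × MRP = 1.39% + 0.9902 × 7.92% = 9.23%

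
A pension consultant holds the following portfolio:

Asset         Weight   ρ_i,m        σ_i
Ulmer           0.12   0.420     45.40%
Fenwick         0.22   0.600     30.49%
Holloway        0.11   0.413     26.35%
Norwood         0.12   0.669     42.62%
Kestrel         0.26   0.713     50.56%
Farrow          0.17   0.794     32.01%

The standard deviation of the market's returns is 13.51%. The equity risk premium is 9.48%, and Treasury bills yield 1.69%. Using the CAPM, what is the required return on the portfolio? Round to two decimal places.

β_Ulmer = 0.420 × 45.40% / 13.51% = 1.4114
β_Fenwick = 0.600 × 30.49% / 13.51% = 1.3541
β_Holloway = 0.413 × 26.35% / 13.51% = 0.8055
β_Norwood = 0.669 × 42.62% / 13.51% = 2.1105
β_Kestrel = 0.713 × 50.56% / 13.51% = 2.6683
β_Farrow = 0.794 × 32.01% / 13.51% = 1.8813
β_P = Σ w_i β_i = 0.12×1.4114 + 0.22×1.3541 + 0.11×0.8055 + 0.12×2.1105 + 0.26×2.6683 + 0.17×1.8813 = 1.8227
E(R_P) = R_f + β_P × MRP = 1.69% + 1.8227 × 9.48% = 18.97%

18.97%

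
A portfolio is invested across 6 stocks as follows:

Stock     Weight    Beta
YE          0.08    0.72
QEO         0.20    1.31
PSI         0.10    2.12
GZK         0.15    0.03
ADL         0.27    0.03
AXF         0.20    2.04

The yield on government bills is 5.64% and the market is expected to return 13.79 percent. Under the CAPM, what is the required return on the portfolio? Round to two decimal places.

β_P = Σ w_i β_i = 0.08×0.72 + 0.20×1.31 + 0.10×2.12 + 0.15×0.03 + 0.27×0.03 + 0.20×2.04 = 0.9522
MRP = 13.79% − 5.64% = 8.15%
E(R_P) = R_f + β_P × MRP = 5.64% + 0.9522 × 8.15% = 13.40%

13.40%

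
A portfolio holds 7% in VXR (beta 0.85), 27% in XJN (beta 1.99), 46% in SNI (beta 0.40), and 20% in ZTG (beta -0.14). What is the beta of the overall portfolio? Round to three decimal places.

0.753

β_P = Σ w_i β_i = 0.07×0.85 + 0.27×1.99 + 0.46×0.40 + 0.20×-0.14 = 0.7528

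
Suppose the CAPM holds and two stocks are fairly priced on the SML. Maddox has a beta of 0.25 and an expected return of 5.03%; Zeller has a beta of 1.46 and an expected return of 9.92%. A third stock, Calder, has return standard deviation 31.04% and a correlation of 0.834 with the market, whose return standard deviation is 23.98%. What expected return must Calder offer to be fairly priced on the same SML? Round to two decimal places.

8.38%

MRP = (9.92% − 5.03%) / (1.46 − 0.25) = 4.0413%
R_f = 5.03% − 0.25 × 4.0413% = 4.0197%
β_Calder = ρ·σ_i/σ_m = 0.834 × 31.04 / 23.98 = 1.0795
E(R_Calder) = R_f + β × MRP = 4.0197% + 1.0795 × 4.0413% = 8.38%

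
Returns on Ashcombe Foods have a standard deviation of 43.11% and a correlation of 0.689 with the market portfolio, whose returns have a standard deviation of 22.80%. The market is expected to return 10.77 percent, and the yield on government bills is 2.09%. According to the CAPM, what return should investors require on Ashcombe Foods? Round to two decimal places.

β = ρ × σ_i / σ_m = 0.689 × 43.11% / 22.80% = 1.3028
MRP = 10.77% − 2.09% = 8.68%
E(R) = 2.09% + 1.3028 × 8.68% = 13.40%

13.40%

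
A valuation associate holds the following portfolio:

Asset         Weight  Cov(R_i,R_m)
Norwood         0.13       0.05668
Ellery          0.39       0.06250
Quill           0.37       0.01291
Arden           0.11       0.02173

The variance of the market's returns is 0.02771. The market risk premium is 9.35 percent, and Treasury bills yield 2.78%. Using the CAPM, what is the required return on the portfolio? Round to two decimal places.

β_Norwood = 0.05668 / 0.02771 = 2.0455
β_Ellery = 0.06250 / 0.02771 = 2.2555
β_Quill = 0.01291 / 0.02771 = 0.4659
β_Arden = 0.02173 / 0.02771 = 0.7842
β_P = Σ w_i β_i = 0.13×2.0455 + 0.39×2.2555 + 0.37×0.4659 + 0.11×0.7842 = 1.4042
E(R_P) = R_f + β_P × MRP = 2.78% + 1.4042 × 9.35% = 15.91%

15.91%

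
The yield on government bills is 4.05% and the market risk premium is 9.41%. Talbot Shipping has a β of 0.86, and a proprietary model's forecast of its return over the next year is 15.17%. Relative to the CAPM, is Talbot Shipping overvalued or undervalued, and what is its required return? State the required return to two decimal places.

Undervalued; required return 12.14%

Required return = R_f + β·MRP = 4.05% + 0.86 × 9.41% = 12.14%
Forecast 15.17% > required 12.14% → the stock plots above the SML → undervalued.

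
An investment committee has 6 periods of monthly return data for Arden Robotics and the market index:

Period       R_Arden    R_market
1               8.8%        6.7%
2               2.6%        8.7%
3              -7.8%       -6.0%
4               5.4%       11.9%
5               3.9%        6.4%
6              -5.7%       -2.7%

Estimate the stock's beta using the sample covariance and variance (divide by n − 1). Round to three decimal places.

Mean R_i = (8.8 + 2.6 − 7.8 + 5.4 + 3.9 − 5.7) / 6 = 1.2000%
Mean R_m = (6.7 + 8.7 − 6.0 + 11.9 + 6.4 − 2.7) / 6 = 4.1667%
Σ(R_i − R̄_i)(R_m − R̄_m) = 202.9900  ⇒  Cov = 202.9900 / 5 = 40.5980
Σ(R_m − R̄_m)² = 242.2733  ⇒  Var(R_m) = 242.2733 / 5 = 48.4547
β = Cov / Var(R_m) = 40.5980 / 48.4547 = 0.8379

0.838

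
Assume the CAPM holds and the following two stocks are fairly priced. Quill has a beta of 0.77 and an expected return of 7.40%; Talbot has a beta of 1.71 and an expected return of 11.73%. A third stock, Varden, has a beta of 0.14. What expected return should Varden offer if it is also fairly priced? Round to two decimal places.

MRP (SML slope) = (11.73% − 7.40%) / (1.71 − 0.77) = 4.33% / 0.94 = 4.6064%
R_f (intercept) = 7.40% − 0.77 × 4.6064% = 3.8531%
E(R_Varden) = R_f + β × MRP = 3.8531% + 0.14 × 4.6064% = 4.50%

4.50%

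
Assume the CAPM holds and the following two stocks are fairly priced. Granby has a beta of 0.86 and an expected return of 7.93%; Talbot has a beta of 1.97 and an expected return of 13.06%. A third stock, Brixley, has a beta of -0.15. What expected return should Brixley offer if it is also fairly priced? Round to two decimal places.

MRP (SML slope) = (13.06% − 7.93%) / (1.97 − 0.86) = 5.13% / 1.11 = 4.6216%
R_f (intercept) = 7.93% − 0.86 × 4.6216% = 3.9554%
E(R_Brixley) = R_f + β × MRP = 3.9554% + -0.15 × 4.6216% = 3.26%

3.26%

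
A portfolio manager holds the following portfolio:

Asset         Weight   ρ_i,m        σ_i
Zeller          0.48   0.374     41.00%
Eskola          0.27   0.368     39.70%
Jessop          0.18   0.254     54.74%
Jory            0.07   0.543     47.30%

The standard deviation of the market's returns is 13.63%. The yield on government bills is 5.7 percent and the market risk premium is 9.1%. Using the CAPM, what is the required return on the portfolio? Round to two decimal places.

16.12%

β_Zeller = 0.374 × 41.00% / 13.63% = 1.1250
β_Eskola = 0.368 × 39.70% / 13.63% = 1.0719
β_Jessop = 0.254 × 54.74% / 13.63% = 1.0201
β_Jory = 0.543 × 47.30% / 13.63% = 1.8844
β_P = Σ w_i β_i = 0.48×1.1250 + 0.27×1.0719 + 0.18×1.0201 + 0.07×1.8844 = 1.1449
E(R_P) = R_f + β_P × MRP = 5.7% + 1.1449 × 9.1% = 16.12%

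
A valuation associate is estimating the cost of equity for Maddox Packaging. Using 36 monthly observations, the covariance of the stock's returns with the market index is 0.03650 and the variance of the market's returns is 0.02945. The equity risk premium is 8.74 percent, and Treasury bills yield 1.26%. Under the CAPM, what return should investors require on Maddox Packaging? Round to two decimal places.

β = Cov(R_i, R_m) / Var(R_m) = 0.03650 / 0.02945 = 1.2394
E(R) = R_f + β × MRP = 1.26% + 1.2394 × 8.74% = 12.09%

12.09%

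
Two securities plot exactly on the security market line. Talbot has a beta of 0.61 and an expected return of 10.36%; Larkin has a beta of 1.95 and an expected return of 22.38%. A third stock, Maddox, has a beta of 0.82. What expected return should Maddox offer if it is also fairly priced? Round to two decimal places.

MRP (SML slope) = (22.38% − 10.36%) / (1.95 − 0.61) = 12.02% / 1.34 = 8.9701%
R_f (intercept) = 10.36% − 0.61 × 8.9701% = 4.8882%
E(R_Maddox) = R_f + β × MRP = 4.8882% + 0.82 × 8.9701% = 12.24%

12.24%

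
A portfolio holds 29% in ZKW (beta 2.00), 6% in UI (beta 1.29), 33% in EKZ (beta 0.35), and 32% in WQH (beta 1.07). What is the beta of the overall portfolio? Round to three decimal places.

1.115

β_P = Σ w_i β_i = 0.29×2.00 + 0.06×1.29 + 0.33×0.35 + 0.32×1.07 = 1.1153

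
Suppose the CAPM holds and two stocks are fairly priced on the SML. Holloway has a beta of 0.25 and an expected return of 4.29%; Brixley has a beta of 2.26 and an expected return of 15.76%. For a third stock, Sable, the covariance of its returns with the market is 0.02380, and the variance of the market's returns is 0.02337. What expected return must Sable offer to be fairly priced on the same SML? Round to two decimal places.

8.67%

MRP = (15.76% − 4.29%) / (2.26 − 0.25) = 5.7065%
R_f = 4.29% − 0.25 × 5.7065% = 2.8634%
β_Sable = Cov / Var(R_m) = 0.02380 / 0.02337 = 1.0184
E(R_Sable) = R_f + β × MRP = 2.8634% + 1.0184 × 5.7065% = 8.67%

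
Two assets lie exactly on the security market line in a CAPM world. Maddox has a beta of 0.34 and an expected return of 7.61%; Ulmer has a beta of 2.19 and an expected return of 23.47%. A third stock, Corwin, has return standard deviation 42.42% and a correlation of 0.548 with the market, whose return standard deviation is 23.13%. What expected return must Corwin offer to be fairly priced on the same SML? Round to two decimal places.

MRP = (23.47% − 7.61%) / (2.19 − 0.34) = 8.5730%
R_f = 7.61% − 0.34 × 8.5730% = 4.6952%
β_Corwin = ρ·σ_i/σ_m = 0.548 × 42.42 / 23.13 = 1.0050
E(R_Corwin) = R_f + β × MRP = 4.6952% + 1.0050 × 8.5730% = 13.31%

13.31%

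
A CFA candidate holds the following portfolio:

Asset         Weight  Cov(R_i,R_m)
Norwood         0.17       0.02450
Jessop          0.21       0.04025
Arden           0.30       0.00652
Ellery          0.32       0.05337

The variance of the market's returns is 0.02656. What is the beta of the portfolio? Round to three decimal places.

1.192

β_Norwood = 0.02450 / 0.02656 = 0.9224
β_Jessop = 0.04025 / 0.02656 = 1.5154
β_Arden = 0.00652 / 0.02656 = 0.2455
β_Ellery = 0.05337 / 0.02656 = 2.0094
β_P = Σ w_i β_i = 0.17×0.9224 + 0.21×1.5154 + 0.30×0.2455 + 0.32×2.0094 = 1.1917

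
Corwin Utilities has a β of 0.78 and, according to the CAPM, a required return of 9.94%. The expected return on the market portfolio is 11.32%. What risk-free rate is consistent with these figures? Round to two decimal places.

5.05%

E(R) = R_f + β(E(R_m) − R_f) = R_f(1 − β) + β·E(R_m)
9.94% = R_f × (1 − 0.78) + 0.78 × 11.32%
9.94% = R_f × 0.22 + 8.8296%
R_f = (9.94% − 8.8296%) / 0.22 = 5.05%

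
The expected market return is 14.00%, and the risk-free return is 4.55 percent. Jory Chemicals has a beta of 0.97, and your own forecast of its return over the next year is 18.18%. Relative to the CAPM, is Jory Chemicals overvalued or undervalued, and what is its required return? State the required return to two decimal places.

Undervalued; required return 13.72%

MRP = 14.00% − 4.55% = 9.45%
Required return = R_f + β·MRP = 4.55% + 0.97 × 9.45% = 13.72%
Forecast 18.18% > required 13.72% → the stock plots above the SML → undervalued.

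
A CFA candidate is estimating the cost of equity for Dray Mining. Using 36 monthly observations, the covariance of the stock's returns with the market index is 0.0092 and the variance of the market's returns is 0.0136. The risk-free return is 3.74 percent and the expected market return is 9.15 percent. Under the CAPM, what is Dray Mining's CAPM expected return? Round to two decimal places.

7.40%

β = Cov(R_i, R_m) / Var(R_m) = 0.0092 / 0.0136 = 0.6765
MRP = 9.15% − 3.74% = 5.41%
E(R) = R_f + β × MRP = 3.74% + 0.6765 × 5.41% = 7.40%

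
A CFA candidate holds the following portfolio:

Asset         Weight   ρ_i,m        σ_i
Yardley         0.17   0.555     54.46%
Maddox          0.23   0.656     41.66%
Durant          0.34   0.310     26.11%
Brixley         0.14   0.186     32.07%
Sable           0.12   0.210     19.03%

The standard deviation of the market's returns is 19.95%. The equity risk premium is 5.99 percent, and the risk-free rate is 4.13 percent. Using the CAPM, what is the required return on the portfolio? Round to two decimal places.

8.78%

β_Yardley = 0.555 × 54.46% / 19.95% = 1.5151
β_Maddox = 0.656 × 41.66% / 19.95% = 1.3699
β_Durant = 0.310 × 26.11% / 19.95% = 0.4057
β_Brixley = 0.186 × 32.07% / 19.95% = 0.2990
β_Sable = 0.210 × 19.03% / 19.95% = 0.2003
β_P = Σ w_i β_i = 0.17×1.5151 + 0.23×1.3699 + 0.34×0.4057 + 0.14×0.2990 + 0.12×0.2003 = 0.7765
E(R_P) = R_f + β_P × MRP = 4.13% + 0.7765 × 5.99% = 8.78%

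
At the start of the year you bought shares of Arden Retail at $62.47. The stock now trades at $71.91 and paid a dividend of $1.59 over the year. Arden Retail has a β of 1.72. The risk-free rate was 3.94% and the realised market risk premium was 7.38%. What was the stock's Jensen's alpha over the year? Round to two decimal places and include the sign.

+1.02%

Realised HPR = (P1 + D1 − P0) / P0 = (71.91 + 1.59 − 62.47) / 62.47 = 11.03 / 62.47 = 17.6565%
CAPM required = R_f + β·MRP = 3.94% + 1.72 × 7.38% = 16.6336%
α = realised − required = 17.6565% − 16.6336% = +1.02%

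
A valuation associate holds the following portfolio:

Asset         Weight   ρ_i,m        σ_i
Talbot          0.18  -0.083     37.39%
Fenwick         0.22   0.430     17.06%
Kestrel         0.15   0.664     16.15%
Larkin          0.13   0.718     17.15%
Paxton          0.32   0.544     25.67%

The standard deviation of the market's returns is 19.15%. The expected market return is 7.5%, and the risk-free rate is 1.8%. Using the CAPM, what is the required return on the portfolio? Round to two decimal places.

4.40%

β_Talbot = -0.083 × 37.39% / 19.15% = -0.1621
β_Fenwick = 0.430 × 17.06% / 19.15% = 0.3831
β_Kestrel = 0.664 × 16.15% / 19.15% = 0.5600
β_Larkin = 0.718 × 17.15% / 19.15% = 0.6430
β_Paxton = 0.544 × 25.67% / 19.15% = 0.7292
β_P = Σ w_i β_i = 0.18×-0.1621 + 0.22×0.3831 + 0.15×0.5600 + 0.13×0.6430 + 0.32×0.7292 = 0.4560
MRP = 7.5% − 1.8% = 5.70%
E(R_P) = R_f + β_P × MRP = 1.8% + 0.4560 × 5.7% = 4.40%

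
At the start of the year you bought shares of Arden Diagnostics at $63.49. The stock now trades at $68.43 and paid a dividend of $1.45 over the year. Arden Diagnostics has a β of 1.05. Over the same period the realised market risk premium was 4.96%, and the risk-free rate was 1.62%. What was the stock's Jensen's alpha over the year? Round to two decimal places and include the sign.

+3.24%

Realised HPR = (P1 + D1 − P0) / P0 = (68.43 + 1.45 − 63.49) / 63.49 = 6.39 / 63.49 = 10.0646%
CAPM required = R_f + β·MRP = 1.62% + 1.05 × 4.96% = 6.8280%
α = realised − required = 10.0646% − 6.8280% = +3.24%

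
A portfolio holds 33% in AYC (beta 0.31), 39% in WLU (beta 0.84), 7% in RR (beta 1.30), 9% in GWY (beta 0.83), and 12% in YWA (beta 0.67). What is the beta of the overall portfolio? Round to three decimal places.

β_P = Σ w_i β_i = 0.33×0.31 + 0.39×0.84 + 0.07×1.30 + 0.09×0.83 + 0.12×0.67 = 0.6760

0.676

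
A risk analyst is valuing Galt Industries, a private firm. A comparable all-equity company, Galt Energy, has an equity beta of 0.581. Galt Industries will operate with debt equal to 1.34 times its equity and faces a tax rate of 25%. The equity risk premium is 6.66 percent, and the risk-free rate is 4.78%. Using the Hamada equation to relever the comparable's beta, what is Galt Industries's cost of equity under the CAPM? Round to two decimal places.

β_L = β_U × [1 + (1 − t)(D/E)] = 0.581 × [1 + (1 − 0.25) × 1.34]
    = 0.581 × [1 + 0.75 × 1.34] = 0.581 × 2.0050 = 1.1649
E(R) = R_f + β_L × MRP = 4.78% + 1.1649 × 6.66% = 12.54%

12.54%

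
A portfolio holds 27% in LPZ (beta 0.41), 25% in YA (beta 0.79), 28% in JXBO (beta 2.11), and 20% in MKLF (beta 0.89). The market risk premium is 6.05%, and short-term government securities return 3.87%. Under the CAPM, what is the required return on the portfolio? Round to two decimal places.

10.39%

β_P = Σ w_i β_i = 0.27×0.41 + 0.25×0.79 + 0.28×2.11 + 0.20×0.89 = 1.0770
E(R_P) = R_f + β_P × MRP = 3.87% + 1.0770 × 6.05% = 10.39%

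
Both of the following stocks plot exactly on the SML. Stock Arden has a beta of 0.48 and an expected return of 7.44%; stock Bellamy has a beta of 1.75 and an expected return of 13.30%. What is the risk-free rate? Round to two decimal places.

5.23%

Both satisfy E(R) = R_f + β·MRP, so the slope of the SML is
MRP = (13.30% − 7.44%) / (1.75 − 0.48) = 5.86% / 1.27 = 4.6142%
R_f = E(R_Arden) − β_Arden·MRP = 7.44% − 0.48 × 4.6142% = 5.2252%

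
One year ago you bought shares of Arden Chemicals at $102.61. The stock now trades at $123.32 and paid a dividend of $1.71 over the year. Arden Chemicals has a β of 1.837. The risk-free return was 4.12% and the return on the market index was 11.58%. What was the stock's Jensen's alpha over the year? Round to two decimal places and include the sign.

+4.03%

Realised HPR = (P1 + D1 − P0) / P0 = (123.32 + 1.71 − 102.61) / 102.61 = 22.42 / 102.61 = 21.8497%
MRP = 11.58% − 4.12% = 7.46%
CAPM required = R_f + β·MRP = 4.12% + 1.837 × 7.46% = 17.82402%
α = realised − required = 21.8497% − 17.82402% = +4.03%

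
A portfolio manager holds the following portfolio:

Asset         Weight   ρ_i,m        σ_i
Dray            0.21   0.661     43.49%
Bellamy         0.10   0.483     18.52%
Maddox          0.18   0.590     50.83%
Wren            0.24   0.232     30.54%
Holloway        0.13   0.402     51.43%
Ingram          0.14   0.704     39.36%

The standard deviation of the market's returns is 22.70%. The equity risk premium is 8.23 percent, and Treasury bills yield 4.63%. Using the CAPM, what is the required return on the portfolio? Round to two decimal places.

12.10%

β_Dray = 0.661 × 43.49% / 22.70% = 1.2664
β_Bellamy = 0.483 × 18.52% / 22.70% = 0.3941
β_Maddox = 0.590 × 50.83% / 22.70% = 1.3211
β_Wren = 0.232 × 30.54% / 22.70% = 0.3121
β_Holloway = 0.402 × 51.43% / 22.70% = 0.9108
β_Ingram = 0.704 × 39.36% / 22.70% = 1.2207
β_P = Σ w_i β_i = 0.21×1.2664 + 0.10×0.3941 + 0.18×1.3211 + 0.24×0.3121 + 0.13×0.9108 + 0.14×1.2207 = 0.9074
E(R_P) = R_f + β_P × MRP = 4.63% + 0.9074 × 8.23% = 12.10%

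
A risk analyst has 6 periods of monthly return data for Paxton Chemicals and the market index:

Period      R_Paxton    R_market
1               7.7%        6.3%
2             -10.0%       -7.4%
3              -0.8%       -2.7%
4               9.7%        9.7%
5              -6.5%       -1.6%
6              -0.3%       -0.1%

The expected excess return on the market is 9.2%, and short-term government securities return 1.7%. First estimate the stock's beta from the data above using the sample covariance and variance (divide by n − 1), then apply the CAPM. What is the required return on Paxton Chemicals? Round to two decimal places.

12.49%

Mean R_i = (7.7 − 10.0 − 0.8 + 9.7 − 6.5 − 0.3) / 6 = -0.0333%
Mean R_m = (6.3 − 7.4 − 2.7 + 9.7 − 1.6 − 0.1) / 6 = 0.7000%
Σ(R_i − R̄_i)(R_m − R̄_m) = 229.3300  ⇒  Cov = 229.3300 / 5 = 45.8660
Σ(R_m − R̄_m)² = 195.4600  ⇒  Var(R_m) = 195.4600 / 5 = 39.0920
β = Cov / Var(R_m) = 45.8660 / 39.0920 = 1.1733
E(R) = R_f + β × MRP = 1.7% + 1.1733 × 9.2% = 12.49%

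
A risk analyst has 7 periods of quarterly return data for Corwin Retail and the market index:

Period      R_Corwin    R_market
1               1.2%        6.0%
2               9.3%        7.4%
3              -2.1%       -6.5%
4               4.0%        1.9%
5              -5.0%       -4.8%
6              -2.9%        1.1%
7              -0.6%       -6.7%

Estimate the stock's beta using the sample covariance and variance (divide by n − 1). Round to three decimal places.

Mean R_i = (1.2 + 9.3 − 2.1 + 4.0 − 5.0 − 2.9 − 0.6) / 7 = 0.5571%
Mean R_m = (6.0 + 7.4 − 6.5 + 1.9 − 4.8 + 1.1 − 6.7) / 7 = -0.2286%
Σ(R_i − R̄_i)(R_m − R̄_m) = 122.9914  ⇒  Cov = 122.9914 / 6 = 20.4986
Σ(R_m − R̄_m)² = 205.3943  ⇒  Var(R_m) = 205.3943 / 6 = 34.2324
β = Cov / Var(R_m) = 20.4986 / 34.2324 = 0.5988

0.599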